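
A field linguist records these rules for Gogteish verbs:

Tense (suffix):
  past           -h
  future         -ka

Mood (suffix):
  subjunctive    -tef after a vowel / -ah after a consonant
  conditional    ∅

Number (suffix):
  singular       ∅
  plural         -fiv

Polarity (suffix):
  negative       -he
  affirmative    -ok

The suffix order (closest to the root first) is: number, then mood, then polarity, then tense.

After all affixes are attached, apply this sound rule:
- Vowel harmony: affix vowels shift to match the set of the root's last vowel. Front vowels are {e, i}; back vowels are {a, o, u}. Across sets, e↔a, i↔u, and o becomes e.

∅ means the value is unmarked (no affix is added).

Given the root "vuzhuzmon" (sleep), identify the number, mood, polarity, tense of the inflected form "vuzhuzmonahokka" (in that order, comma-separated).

Segment: vuzhuzmon-ah-ok-ka.
number: ∅ → singular.
mood: -tef/ah → subjunctive.
polarity: -ok → affirmative.
tense: -ka → future.

singular, subjunctive, affirmative, future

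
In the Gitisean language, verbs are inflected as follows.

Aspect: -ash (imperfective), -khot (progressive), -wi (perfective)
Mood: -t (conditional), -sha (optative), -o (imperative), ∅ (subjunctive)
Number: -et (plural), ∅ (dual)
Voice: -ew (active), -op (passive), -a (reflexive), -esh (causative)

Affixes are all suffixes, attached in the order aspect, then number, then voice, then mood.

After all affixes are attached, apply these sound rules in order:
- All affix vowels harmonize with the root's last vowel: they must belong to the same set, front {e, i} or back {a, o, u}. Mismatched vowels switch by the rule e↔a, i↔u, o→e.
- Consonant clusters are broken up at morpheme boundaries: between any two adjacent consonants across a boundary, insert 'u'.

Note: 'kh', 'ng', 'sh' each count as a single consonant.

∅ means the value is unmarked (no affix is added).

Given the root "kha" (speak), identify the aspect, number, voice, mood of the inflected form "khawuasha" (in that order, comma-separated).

Segment: kha-wi-a-sha.
aspect: -wi → perfective.
number: ∅ → dual.
voice: -a → reflexive.
mood: -sha → optative.

perfective, dual, reflexive, optative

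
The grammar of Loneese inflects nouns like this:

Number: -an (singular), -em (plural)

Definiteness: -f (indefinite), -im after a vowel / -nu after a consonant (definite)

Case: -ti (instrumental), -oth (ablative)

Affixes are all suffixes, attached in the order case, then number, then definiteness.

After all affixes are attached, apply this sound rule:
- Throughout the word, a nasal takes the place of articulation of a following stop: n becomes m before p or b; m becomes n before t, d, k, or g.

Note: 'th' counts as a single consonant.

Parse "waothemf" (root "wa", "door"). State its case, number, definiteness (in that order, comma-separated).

Segment: wa-oth-em-f.
case: -oth → ablative.
number: -em → plural.
definiteness: -f → indefinite.

ablative, plural, indefinite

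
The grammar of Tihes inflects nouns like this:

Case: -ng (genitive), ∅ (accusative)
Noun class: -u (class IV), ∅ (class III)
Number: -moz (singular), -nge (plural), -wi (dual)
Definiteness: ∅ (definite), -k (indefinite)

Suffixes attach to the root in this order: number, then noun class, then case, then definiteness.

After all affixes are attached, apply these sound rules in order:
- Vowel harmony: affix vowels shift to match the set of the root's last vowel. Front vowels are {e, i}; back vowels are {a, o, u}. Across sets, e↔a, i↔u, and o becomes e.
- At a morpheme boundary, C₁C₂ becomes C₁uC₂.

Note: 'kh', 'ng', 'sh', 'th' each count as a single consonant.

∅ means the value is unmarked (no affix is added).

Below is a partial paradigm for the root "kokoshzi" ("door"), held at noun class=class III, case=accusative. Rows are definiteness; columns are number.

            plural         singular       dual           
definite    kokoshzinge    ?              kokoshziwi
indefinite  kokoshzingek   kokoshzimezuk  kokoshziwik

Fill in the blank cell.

Attach number singular -moz → kokoshzimoz.
noun class = class III: zero marking, form stays kokoshzimoz.
case = accusative: zero marking, form stays kokoshzimoz.
definiteness = definite: zero marking, form stays kokoshzimoz.
Apply vowel harmony: kokoshzimoz → kokoshzimez.
Epenthesis: no change.

kokoshzimez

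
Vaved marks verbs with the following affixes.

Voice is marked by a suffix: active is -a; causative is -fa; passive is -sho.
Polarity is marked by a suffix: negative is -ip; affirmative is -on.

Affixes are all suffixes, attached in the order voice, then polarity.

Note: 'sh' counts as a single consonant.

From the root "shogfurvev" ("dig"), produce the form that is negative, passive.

shogfurvevshoip

Attach voice passive -sho → shogfurvevsho.
Attach polarity negative -ip → shogfurvevshoip.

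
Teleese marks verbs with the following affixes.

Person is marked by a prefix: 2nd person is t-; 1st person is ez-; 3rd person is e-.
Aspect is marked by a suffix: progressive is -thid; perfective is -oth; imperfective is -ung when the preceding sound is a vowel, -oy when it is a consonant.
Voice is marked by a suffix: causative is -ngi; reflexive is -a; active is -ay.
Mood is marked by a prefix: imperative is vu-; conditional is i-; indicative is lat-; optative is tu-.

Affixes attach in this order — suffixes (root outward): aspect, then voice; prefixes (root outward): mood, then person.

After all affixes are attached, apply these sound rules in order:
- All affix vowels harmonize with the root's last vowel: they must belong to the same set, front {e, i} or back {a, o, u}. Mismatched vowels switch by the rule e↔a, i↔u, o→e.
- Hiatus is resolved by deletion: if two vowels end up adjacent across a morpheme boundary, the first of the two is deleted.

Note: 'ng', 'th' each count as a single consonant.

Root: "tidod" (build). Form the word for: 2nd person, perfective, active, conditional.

Attach mood conditional i- → itidod.
Attach aspect perfective -oth → itidodoth.
Attach voice active -ay → itidodothay.
Attach person 2nd person t- → titidodothay.
Apply vowel harmony: titidodothay → tutidodothay.
Vowel deletion: no change.

tutidodothay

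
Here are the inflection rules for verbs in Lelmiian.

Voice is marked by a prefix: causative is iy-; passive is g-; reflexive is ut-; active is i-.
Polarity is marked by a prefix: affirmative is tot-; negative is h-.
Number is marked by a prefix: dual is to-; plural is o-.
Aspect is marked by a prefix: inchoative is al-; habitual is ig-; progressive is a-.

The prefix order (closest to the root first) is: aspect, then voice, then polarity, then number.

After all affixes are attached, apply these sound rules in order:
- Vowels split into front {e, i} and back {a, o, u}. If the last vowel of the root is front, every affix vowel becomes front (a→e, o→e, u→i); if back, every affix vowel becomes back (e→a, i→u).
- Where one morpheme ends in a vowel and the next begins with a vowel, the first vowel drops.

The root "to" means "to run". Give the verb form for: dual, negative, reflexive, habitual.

Attach aspect habitual ig- → igto.
Attach voice reflexive ut- → utigto.
Attach polarity negative h- → hutigto.
Attach number dual to- → tohutigto.
Apply vowel harmony: tohutigto → tohutugto.
Vowel deletion: no change.

tohutugto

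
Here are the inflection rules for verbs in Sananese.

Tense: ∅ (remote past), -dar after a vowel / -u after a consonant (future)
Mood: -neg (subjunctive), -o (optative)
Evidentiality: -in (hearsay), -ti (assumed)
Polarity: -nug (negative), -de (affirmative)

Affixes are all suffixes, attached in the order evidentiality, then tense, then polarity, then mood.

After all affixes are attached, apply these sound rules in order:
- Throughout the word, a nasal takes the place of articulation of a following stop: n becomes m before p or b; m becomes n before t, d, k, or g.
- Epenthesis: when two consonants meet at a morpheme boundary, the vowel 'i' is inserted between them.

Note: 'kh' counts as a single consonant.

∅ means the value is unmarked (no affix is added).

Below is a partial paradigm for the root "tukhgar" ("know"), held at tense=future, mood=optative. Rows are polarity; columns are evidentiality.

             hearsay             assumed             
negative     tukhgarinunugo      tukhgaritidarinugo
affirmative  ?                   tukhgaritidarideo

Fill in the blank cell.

Attach evidentiality hearsay -in → tukhgarin.
Attach tense future -u (after consonant 'n') → tukhgarinu.
Attach polarity affirmative -de → tukhgarinude.
Attach mood optative -o → tukhgarinudeo.
Nasal assimilation: no change.
Epenthesis: no change.

tukhgarinudeo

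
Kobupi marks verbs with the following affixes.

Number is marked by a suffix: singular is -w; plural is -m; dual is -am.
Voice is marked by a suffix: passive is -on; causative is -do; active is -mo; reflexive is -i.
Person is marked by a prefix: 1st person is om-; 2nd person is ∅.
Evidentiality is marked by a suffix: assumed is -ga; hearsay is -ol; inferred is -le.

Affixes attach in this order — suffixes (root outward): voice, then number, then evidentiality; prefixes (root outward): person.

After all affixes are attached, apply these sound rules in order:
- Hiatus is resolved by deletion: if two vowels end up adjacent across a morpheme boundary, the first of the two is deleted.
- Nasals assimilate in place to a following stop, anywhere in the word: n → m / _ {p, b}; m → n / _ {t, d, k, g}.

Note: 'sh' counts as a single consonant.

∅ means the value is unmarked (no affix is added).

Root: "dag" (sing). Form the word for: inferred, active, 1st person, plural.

ondagmomle

Attach voice active -mo → dagmo.
Attach number plural -m → dagmom.
Attach evidentiality inferred -le → dagmomle.
Attach person 1st person om- → omdagmomle.
Vowel deletion: no change.
Apply nasal assimilation: omdagmomle → ondagmomle.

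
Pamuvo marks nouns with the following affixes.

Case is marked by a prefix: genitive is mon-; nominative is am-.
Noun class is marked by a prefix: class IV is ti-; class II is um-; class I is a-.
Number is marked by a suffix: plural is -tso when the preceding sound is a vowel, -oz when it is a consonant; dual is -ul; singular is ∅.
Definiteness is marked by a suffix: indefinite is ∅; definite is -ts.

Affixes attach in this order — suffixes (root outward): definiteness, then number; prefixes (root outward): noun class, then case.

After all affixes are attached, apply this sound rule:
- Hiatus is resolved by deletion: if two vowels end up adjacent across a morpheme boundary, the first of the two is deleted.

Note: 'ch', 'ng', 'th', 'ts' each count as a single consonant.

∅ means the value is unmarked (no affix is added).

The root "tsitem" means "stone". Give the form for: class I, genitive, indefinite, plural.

definiteness = indefinite: zero marking, form stays tsitem.
Attach noun class class I a- → atsitem.
Attach case genitive mon- → monatsitem.
Attach number plural -oz (after consonant 'm') → monatsitemoz.
Vowel deletion: no change.

monatsitemoz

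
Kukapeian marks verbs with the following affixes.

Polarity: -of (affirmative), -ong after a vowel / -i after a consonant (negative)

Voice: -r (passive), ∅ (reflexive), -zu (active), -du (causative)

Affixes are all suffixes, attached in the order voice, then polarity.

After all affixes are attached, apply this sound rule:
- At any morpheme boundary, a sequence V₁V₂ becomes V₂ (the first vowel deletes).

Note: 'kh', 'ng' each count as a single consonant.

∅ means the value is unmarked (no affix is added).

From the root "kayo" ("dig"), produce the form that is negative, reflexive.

kayong

voice = reflexive: zero marking, form stays kayo.
Attach polarity negative -ong (after vowel 'o') → kayoong.
Apply vowel deletion: kayoong → kayong.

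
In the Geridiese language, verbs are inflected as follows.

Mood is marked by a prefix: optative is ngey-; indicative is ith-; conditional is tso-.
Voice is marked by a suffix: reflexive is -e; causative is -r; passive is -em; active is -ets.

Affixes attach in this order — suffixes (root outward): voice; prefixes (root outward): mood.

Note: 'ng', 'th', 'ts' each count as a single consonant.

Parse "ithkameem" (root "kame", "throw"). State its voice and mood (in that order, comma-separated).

Segment: ith-kame-em.
voice: -em → passive.
mood: ith- → indicative.

passive, indicative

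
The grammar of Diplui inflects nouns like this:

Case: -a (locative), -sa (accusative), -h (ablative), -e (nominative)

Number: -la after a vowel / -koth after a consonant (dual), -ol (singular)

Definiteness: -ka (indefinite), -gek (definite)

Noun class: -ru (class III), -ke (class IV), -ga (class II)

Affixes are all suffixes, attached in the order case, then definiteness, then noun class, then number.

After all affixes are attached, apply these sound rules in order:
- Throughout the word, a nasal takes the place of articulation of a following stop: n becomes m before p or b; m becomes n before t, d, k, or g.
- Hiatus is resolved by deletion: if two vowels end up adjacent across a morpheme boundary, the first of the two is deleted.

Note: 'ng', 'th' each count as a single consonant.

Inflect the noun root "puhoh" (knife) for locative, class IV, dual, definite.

puhohagekkela

Attach case locative -a → puhoha.
Attach definiteness definite -gek → puhohagek.
Attach noun class class IV -ke → puhohagekke.
Attach number dual -la (after vowel 'e') → puhohagekkela.
Nasal assimilation: no change.
Vowel deletion: no change.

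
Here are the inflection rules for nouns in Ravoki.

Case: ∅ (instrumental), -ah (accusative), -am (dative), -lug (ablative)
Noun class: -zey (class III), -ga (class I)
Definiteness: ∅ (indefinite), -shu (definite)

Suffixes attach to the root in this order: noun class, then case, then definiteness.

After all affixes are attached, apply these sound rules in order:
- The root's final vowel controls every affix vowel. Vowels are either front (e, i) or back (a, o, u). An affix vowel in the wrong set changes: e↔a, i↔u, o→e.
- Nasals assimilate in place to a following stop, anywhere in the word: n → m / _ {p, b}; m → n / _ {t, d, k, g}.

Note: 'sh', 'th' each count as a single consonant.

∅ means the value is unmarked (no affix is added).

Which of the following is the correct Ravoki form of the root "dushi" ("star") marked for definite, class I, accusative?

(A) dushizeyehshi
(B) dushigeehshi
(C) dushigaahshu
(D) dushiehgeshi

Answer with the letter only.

Attach noun class class I -ga → dushiga.
Attach case accusative -ah → dushigaah.
Attach definiteness definite -shu → dushigaahshu.
Apply vowel harmony: dushigaahshu → dushigeehshi.
Nasal assimilation: no change.
So the correct form is dushigeehshi, option (B).
(A) dushizeyehshi is wrong: it uses class III instead of class I for noun class.
(D) dushiehgeshi is wrong: it has the affixes in the wrong order.
(C) dushigaahshu is wrong: it fails to apply the sound rule(s).

B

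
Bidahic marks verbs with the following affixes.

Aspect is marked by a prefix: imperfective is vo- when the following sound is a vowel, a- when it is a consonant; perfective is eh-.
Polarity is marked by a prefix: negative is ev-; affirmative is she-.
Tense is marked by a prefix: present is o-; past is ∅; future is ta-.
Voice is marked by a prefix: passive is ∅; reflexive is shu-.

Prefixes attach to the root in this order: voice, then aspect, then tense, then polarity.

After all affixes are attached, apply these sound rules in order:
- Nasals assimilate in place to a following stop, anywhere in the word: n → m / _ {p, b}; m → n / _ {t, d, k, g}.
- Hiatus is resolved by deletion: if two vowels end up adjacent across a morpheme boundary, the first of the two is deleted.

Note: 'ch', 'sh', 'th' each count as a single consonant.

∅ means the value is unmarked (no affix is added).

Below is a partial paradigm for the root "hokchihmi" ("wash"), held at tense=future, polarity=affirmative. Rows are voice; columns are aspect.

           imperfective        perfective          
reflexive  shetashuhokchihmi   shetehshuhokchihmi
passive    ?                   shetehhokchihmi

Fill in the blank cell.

shetahokchihmi

voice = passive: zero marking, form stays hokchihmi.
Attach aspect imperfective a- (before consonant 'h') → ahokchihmi.
Attach tense future ta- → taahokchihmi.
Attach polarity affirmative she- → shetaahokchihmi.
Nasal assimilation: no change.
Apply vowel deletion: shetaahokchihmi → shetahokchihmi.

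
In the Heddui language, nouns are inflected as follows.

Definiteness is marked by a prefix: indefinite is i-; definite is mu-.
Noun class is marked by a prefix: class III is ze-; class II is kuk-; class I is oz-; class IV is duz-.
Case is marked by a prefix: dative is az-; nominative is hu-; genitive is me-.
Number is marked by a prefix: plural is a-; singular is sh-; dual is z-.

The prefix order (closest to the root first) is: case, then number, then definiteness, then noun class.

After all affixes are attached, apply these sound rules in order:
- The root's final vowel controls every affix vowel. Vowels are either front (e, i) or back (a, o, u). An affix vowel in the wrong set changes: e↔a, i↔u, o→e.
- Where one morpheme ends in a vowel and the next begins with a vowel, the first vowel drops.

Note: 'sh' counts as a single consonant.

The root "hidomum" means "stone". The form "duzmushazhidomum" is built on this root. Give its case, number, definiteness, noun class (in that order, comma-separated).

dative, singular, definite, class IV

Segment: duz-mu-sh-az-hidomum.
case: az- → dative.
number: sh- → singular.
definiteness: mu- → definite.
noun class: duz- → class IV.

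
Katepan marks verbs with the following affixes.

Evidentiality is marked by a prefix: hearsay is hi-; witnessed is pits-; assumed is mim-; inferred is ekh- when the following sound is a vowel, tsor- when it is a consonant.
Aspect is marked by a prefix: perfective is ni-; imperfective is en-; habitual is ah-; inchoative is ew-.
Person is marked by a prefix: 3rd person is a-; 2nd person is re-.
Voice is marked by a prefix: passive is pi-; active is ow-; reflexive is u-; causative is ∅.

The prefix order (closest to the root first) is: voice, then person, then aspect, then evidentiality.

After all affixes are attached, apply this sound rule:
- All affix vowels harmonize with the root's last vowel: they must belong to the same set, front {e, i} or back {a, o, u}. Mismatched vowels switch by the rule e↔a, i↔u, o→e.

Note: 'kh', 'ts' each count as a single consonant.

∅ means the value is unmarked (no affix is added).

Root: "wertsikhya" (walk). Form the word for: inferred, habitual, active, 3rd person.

akhahaowwertsikhya

Attach voice active ow- → owwertsikhya.
Attach person 3rd person a- → aowwertsikhya.
Attach aspect habitual ah- → ahaowwertsikhya.
Attach evidentiality inferred ekh- (before vowel 'a') → ekhahaowwertsikhya.
Apply vowel harmony: ekhahaowwertsikhya → akhahaowwertsikhya.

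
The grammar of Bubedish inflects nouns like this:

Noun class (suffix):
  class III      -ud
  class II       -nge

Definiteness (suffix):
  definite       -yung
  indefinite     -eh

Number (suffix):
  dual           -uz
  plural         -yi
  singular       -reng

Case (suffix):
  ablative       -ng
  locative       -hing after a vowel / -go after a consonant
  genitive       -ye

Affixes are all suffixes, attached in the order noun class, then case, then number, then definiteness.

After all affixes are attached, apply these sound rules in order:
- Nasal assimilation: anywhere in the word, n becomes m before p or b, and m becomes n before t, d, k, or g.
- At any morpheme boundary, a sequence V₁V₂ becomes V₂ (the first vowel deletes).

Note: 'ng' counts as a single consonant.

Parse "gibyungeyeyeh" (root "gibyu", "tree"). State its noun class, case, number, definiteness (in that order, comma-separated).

class II, genitive, plural, indefinite

Segment: gibyu-nge-ye-yi-eh.
noun class: -nge → class II.
case: -ye → genitive.
number: -yi → plural.
definiteness: -eh → indefinite.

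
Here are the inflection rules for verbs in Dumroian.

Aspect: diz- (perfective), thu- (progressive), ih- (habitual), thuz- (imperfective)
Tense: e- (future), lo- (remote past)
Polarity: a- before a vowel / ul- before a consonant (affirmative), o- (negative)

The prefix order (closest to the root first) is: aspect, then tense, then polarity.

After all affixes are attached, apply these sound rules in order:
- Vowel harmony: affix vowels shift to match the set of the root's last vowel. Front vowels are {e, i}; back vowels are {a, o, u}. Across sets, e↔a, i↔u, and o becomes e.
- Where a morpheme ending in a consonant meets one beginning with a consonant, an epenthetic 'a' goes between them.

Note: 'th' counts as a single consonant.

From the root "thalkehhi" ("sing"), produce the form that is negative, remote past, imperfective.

elethizathalkehhi

Attach aspect imperfective thuz- → thuzthalkehhi.
Attach tense remote past lo- → lothuzthalkehhi.
Attach polarity negative o- → olothuzthalkehhi.
Apply vowel harmony: olothuzthalkehhi → elethizthalkehhi.
Apply epenthesis: elethizthalkehhi → elethizathalkehhi.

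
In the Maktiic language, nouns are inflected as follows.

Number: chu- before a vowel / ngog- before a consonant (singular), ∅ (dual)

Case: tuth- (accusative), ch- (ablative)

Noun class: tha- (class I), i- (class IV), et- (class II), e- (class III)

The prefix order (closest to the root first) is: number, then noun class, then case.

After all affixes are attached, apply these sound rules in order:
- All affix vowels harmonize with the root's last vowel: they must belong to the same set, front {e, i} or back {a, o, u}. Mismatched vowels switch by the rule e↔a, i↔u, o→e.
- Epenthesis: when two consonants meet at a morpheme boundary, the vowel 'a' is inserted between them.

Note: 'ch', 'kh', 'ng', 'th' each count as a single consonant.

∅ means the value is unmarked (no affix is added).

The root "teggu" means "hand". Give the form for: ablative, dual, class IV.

chuteggu

number = dual: zero marking, form stays teggu.
Attach noun class class IV i- → iteggu.
Attach case ablative ch- → chiteggu.
Apply vowel harmony: chiteggu → chuteggu.
Epenthesis: no change.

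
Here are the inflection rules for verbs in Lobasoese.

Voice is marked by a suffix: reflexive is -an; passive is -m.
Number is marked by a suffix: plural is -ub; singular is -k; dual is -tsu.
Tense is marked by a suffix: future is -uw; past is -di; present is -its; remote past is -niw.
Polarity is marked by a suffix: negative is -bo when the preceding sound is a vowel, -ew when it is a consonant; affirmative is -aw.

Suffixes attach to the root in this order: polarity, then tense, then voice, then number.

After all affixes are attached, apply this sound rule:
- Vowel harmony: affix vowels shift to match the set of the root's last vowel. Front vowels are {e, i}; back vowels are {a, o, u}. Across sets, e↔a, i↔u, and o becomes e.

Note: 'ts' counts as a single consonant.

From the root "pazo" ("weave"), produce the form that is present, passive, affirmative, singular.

pazoawutsmk

Attach polarity affirmative -aw → pazoaw.
Attach tense present -its → pazoawits.
Attach voice passive -m → pazoawitsm.
Attach number singular -k → pazoawitsmk.
Apply vowel harmony: pazoawitsmk → pazoawutsmk.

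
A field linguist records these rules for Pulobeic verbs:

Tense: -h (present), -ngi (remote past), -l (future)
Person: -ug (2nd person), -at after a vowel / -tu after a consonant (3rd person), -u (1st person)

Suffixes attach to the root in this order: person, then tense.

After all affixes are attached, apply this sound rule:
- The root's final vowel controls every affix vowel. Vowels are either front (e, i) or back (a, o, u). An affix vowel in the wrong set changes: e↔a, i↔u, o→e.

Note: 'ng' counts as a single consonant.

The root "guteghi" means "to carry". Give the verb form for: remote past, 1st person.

Attach person 1st person -u → guteghiu.
Attach tense remote past -ngi → guteghiungi.
Apply vowel harmony: guteghiungi → guteghiingi.

guteghiingi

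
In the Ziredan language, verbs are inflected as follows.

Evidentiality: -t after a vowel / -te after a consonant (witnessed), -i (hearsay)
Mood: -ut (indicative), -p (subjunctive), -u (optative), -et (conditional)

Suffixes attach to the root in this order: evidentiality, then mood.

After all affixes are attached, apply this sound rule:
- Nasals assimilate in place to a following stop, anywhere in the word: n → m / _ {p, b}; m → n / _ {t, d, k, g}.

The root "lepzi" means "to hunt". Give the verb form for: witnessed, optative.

lepzitu

Attach evidentiality witnessed -t (after vowel 'i') → lepzit.
Attach mood optative -u → lepzitu.
Nasal assimilation: no change.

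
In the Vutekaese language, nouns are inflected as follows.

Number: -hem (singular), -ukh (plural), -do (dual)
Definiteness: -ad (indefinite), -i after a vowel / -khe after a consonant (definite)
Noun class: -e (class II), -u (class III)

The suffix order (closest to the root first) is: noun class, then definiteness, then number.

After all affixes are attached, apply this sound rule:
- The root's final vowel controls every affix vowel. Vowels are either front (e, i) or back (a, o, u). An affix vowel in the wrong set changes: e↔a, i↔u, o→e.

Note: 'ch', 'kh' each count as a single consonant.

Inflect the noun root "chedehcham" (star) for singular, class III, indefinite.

chedehchamuadham

Attach noun class class III -u → chedehchamu.
Attach definiteness indefinite -ad → chedehchamuad.
Attach number singular -hem → chedehchamuadhem.
Apply vowel harmony: chedehchamuadhem → chedehchamuadham.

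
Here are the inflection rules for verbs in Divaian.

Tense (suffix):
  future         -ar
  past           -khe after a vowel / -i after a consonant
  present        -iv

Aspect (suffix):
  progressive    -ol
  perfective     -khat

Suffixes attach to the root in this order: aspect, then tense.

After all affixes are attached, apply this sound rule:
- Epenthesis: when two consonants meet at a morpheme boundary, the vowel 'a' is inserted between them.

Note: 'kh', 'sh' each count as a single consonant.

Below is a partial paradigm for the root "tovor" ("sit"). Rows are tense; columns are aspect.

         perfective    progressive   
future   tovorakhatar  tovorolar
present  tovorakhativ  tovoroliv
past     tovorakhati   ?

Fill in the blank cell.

Attach aspect progressive -ol → tovorol.
Attach tense past -i (after consonant 'l') → tovoroli.
Epenthesis: no change.

tovoroli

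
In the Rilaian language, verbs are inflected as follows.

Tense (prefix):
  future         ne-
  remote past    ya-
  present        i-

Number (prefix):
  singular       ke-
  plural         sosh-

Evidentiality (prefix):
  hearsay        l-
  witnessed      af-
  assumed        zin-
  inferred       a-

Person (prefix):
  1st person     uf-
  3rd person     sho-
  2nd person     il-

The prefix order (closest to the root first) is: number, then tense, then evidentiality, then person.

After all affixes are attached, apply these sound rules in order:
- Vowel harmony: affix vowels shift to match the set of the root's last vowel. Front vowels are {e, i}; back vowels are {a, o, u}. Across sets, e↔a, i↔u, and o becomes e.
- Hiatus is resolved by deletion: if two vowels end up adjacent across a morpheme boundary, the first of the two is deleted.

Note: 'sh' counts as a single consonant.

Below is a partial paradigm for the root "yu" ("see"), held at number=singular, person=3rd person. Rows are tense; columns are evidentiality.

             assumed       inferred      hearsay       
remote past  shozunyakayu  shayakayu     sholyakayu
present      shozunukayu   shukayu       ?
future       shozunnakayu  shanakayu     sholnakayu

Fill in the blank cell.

sholukayu

Attach number singular ke- → keyu.
Attach tense present i- → ikeyu.
Attach evidentiality hearsay l- → likeyu.
Attach person 3rd person sho- → sholikeyu.
Apply vowel harmony: sholikeyu → sholukayu.
Vowel deletion: no change.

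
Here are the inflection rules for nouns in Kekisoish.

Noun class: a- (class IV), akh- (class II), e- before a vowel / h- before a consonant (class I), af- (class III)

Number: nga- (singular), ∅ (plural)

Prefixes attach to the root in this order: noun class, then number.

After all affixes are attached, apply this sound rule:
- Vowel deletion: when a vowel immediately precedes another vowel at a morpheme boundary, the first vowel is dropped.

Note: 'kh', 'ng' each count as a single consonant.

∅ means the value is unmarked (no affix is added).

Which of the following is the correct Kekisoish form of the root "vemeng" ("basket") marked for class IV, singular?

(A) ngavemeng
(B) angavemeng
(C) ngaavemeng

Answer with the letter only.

A

Attach noun class class IV a- → avemeng.
Attach number singular nga- → ngaavemeng.
Apply vowel deletion: ngaavemeng → ngavemeng.
So the correct form is ngavemeng, option (A).
(B) angavemeng is wrong: it has the affixes in the wrong order.
(C) ngaavemeng is wrong: it fails to apply the sound rule(s).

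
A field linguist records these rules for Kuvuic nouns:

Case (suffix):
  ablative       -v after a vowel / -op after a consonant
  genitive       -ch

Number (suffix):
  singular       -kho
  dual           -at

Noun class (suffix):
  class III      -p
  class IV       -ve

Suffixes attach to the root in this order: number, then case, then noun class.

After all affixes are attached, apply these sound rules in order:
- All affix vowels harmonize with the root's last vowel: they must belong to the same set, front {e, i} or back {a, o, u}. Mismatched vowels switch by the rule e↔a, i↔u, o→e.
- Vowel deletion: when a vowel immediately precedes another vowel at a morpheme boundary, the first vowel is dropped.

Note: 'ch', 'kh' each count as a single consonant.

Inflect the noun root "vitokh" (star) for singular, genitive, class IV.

Attach number singular -kho → vitokhkho.
Attach case genitive -ch → vitokhkhoch.
Attach noun class class IV -ve → vitokhkhochve.
Apply vowel harmony: vitokhkhochve → vitokhkhochva.
Vowel deletion: no change.

vitokhkhochva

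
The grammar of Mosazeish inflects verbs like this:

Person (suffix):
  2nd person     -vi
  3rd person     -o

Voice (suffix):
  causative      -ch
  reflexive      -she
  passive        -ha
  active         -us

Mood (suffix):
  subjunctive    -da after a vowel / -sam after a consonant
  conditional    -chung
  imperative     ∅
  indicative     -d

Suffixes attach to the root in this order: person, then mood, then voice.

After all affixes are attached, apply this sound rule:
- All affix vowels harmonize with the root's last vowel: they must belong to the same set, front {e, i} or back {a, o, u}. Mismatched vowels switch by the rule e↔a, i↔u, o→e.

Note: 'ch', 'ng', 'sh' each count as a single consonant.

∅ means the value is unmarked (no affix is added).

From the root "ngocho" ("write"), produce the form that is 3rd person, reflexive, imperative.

ngochoosha

Attach person 3rd person -o → ngochoo.
mood = imperative: zero marking, form stays ngochoo.
Attach voice reflexive -she → ngochooshe.
Apply vowel harmony: ngochooshe → ngochoosha.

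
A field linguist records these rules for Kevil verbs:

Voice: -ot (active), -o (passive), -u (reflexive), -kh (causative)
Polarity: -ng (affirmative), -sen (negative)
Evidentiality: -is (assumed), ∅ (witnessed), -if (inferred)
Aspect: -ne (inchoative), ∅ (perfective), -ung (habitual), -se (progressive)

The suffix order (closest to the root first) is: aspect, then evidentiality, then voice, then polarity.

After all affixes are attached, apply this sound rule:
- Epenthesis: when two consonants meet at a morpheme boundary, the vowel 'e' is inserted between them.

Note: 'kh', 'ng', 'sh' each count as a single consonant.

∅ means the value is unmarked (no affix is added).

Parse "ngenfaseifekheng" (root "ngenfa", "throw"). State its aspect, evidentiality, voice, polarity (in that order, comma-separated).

progressive, inferred, causative, affirmative

Segment: ngenfa-se-if-kh-ng.
aspect: -se → progressive.
evidentiality: -if → inferred.
voice: -kh → causative.
polarity: -ng → affirmative.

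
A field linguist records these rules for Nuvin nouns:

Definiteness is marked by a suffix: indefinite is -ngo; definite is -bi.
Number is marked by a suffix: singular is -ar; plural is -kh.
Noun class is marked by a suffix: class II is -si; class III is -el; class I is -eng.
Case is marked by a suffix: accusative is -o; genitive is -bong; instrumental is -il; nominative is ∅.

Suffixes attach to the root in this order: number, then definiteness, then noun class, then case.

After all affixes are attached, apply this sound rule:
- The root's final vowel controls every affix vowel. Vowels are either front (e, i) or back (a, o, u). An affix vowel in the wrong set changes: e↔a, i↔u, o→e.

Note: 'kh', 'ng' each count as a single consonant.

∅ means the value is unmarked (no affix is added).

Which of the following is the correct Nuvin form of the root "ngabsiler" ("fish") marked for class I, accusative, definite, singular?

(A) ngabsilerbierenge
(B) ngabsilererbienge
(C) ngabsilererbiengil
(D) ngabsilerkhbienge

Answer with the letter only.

Attach number singular -ar → ngabsilerar.
Attach definiteness definite -bi → ngabsilerarbi.
Attach noun class class I -eng → ngabsilerarbieng.
Attach case accusative -o → ngabsilerarbiengo.
Apply vowel harmony: ngabsilerarbiengo → ngabsilererbienge.
So the correct form is ngabsilererbienge, option (B).
(D) ngabsilerkhbienge is wrong: it uses plural instead of singular for number.
(C) ngabsilererbiengil is wrong: it uses instrumental instead of accusative for case.
(A) ngabsilerbierenge is wrong: it has the affixes in the wrong order.

B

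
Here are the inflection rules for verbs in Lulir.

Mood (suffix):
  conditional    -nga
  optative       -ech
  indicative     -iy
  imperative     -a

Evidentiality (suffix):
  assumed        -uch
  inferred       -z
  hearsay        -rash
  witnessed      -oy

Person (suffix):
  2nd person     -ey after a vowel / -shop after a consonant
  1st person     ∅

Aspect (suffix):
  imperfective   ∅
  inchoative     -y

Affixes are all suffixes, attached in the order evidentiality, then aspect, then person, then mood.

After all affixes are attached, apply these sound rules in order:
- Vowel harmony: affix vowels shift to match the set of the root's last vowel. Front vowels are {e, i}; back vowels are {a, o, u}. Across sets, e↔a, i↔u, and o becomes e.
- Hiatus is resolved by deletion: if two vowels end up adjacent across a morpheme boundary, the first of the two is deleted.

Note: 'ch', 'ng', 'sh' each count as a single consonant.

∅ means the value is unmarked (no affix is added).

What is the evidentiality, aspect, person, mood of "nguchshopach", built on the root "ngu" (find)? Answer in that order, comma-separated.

assumed, imperfective, 2nd person, optative

Segment: ngu-uch-shop-ech.
evidentiality: -uch → assumed.
aspect: ∅ → imperfective.
person: -ey/shop → 2nd person.
mood: -ech → optative.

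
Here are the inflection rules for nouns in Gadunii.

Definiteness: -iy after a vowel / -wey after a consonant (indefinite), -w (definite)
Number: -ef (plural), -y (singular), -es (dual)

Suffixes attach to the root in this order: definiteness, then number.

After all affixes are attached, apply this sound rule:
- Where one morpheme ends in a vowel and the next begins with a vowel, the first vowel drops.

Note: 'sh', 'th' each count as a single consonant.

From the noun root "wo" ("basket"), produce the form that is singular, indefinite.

wiyy

Attach definiteness indefinite -iy (after vowel 'o') → woiy.
Attach number singular -y → woiyy.
Apply vowel deletion: woiyy → wiyy.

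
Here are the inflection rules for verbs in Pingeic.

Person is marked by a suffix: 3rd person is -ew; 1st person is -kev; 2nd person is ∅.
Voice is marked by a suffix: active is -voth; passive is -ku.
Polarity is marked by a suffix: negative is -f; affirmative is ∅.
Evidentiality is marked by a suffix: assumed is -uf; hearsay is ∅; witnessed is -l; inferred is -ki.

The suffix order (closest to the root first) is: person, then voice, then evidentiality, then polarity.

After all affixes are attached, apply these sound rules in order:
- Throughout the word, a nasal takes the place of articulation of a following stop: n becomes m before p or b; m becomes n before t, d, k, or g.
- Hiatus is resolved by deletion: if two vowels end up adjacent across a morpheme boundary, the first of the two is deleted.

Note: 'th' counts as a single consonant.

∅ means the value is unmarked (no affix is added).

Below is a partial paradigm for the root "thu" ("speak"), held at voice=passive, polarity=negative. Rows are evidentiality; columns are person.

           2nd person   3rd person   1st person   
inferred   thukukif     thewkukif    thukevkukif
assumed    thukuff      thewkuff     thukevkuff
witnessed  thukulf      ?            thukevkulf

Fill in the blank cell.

Attach person 3rd person -ew → thuew.
Attach voice passive -ku → thuewku.
Attach evidentiality witnessed -l → thuewkul.
Attach polarity negative -f → thuewkulf.
Nasal assimilation: no change.
Apply vowel deletion: thuewkulf → thewkulf.

thewkulf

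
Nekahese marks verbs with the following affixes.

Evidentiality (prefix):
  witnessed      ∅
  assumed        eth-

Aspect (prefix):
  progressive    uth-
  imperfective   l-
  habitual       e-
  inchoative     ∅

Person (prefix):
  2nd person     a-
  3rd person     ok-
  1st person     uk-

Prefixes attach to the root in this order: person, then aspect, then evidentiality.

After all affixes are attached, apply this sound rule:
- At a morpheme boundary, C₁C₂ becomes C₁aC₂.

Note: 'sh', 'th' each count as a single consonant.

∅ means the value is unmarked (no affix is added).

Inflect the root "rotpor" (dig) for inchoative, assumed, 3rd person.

ethokarotpor

Attach person 3rd person ok- → okrotpor.
aspect = inchoative: zero marking, form stays okrotpor.
Attach evidentiality assumed eth- → ethokrotpor.
Apply epenthesis: ethokrotpor → ethokarotpor.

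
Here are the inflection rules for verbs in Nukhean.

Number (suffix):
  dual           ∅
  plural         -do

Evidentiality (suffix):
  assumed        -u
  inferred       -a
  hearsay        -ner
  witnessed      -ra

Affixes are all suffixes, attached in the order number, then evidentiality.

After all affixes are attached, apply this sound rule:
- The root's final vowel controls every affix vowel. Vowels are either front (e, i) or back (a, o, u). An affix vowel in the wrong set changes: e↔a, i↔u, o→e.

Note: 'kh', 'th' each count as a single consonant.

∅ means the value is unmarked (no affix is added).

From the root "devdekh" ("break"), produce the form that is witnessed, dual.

number = dual: zero marking, form stays devdekh.
Attach evidentiality witnessed -ra → devdekhra.
Apply vowel harmony: devdekhra → devdekhre.

devdekhre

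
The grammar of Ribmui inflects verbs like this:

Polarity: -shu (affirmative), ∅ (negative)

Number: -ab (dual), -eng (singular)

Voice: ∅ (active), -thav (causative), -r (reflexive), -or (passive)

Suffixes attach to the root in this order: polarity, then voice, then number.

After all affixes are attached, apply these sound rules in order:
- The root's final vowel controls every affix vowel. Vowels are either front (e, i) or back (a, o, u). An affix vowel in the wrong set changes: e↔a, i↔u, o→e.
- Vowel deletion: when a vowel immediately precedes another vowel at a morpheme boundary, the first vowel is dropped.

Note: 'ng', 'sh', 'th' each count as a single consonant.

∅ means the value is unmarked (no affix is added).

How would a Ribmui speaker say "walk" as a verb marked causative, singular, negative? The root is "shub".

polarity = negative: zero marking, form stays shub.
Attach voice causative -thav → shubthav.
Attach number singular -eng → shubthaveng.
Apply vowel harmony: shubthaveng → shubthavang.
Vowel deletion: no change.

shubthavang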